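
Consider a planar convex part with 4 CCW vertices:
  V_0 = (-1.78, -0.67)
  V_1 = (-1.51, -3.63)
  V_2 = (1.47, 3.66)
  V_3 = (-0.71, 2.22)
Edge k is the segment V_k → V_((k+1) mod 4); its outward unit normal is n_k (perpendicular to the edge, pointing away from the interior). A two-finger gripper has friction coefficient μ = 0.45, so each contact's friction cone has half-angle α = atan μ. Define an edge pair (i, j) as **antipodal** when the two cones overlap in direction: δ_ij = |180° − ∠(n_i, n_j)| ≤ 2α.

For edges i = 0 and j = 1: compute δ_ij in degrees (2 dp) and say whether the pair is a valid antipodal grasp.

δ = 27.45°, valid

α = atan 0.45 = 24.23°;  2α = 48.46°
edge 0: e_0 = (+0.27, -2.96);  n_0 = (-0.9959, -0.0908)
edge 1: e_1 = (+2.98, +7.29);  n_1 = (+0.9256, -0.3784)
∠(n_0, n_1) = 152.55°
δ = |180° − 152.55°| = 27.45°
27.45° ≤ 2α = 48.46°  →  valid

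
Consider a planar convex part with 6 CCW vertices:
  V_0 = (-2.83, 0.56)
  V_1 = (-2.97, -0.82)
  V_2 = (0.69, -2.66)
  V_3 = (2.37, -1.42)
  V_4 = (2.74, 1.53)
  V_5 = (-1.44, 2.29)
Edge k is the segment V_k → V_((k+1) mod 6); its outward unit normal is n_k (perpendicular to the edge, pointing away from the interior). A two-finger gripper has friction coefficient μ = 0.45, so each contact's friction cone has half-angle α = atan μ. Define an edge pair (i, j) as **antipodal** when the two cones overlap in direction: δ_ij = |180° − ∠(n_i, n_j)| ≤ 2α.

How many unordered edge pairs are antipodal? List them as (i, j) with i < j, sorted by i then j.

α = atan 0.45 = 24.23°;  2α = 48.46°
n_0 = (-0.9949, +0.1009)
n_1 = (-0.4492, -0.8934)
n_2 = (+0.5939, -0.8046)
n_3 = (+0.9922, -0.1244)
n_4 = (+0.1789, +0.9839)
n_5 = (-0.7795, +0.6263)
  (0,1): δ = 110.90°  ·
  (0,2): δ = 47.78°  ✓
  (0,3): δ = 1.36°  ✓
  (0,4): δ = 85.49°  ·
  (0,5): δ = 147.01°  ·
  (1,2): δ = 116.88°  ·
  (1,3): δ = 70.46°  ·
  (1,4): δ = 16.39°  ✓
  (1,5): δ = 77.91°  ·
  (2,3): δ = 133.58°  ·
  (2,4): δ = 46.74°  ✓
  (2,5): δ = 14.79°  ✓
  (3,4): δ = 93.16°  ·
  (3,5): δ = 31.63°  ✓
  (4,5): δ = 118.48°  ·
antipodal pairs: 6

count = 6; pairs: (0,2), (0,3), (1,4), (2,4), (2,5), (3,5)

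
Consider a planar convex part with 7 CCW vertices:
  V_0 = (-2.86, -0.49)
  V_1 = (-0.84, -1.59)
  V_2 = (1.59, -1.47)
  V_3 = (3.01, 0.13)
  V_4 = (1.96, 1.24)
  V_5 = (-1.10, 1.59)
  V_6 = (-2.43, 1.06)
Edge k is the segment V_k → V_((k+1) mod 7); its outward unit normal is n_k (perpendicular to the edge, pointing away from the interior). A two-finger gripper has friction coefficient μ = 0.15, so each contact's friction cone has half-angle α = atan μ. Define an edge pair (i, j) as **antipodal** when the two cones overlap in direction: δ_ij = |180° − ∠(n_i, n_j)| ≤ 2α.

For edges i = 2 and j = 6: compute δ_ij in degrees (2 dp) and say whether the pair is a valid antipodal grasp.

δ = 26.08°, invalid

α = atan 0.15 = 8.53°;  2α = 17.06°
edge 2: e_2 = (+1.42, +1.60);  n_2 = (+0.7479, -0.6638)
edge 6: e_6 = (-0.43, -1.55);  n_6 = (-0.9636, +0.2673)
∠(n_2, n_6) = 153.92°
δ = |180° − 153.92°| = 26.08°
26.08° > 2α = 17.06°  →  invalid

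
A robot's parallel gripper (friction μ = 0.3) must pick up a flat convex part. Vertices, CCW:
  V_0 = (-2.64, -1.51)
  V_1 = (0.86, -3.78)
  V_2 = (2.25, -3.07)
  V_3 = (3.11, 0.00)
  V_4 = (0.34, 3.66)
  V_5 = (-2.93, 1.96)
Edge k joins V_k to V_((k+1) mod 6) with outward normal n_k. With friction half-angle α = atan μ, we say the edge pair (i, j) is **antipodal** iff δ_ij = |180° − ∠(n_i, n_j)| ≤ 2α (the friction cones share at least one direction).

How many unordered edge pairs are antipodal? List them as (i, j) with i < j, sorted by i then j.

count = 4; pairs: (0,3), (1,4), (2,5), (3,5)

α = atan 0.3 = 16.70°;  2α = 33.40°
n_0 = (-0.5441, -0.8390)
n_1 = (+0.4549, -0.8906)
n_2 = (+0.9629, -0.2697)
n_3 = (+0.7974, +0.6035)
n_4 = (-0.4613, +0.8873)
n_5 = (-0.9965, -0.0833)
  (0,1): δ = 119.98°  ·
  (0,2): δ = 72.68°  ·
  (0,3): δ = 19.91°  ✓
  (0,4): δ = 60.44°  ·
  (0,5): δ = 127.74°  ·
  (1,2): δ = 132.71°  ·
  (1,3): δ = 79.94°  ·
  (1,4): δ = 0.41°  ✓
  (1,5): δ = 67.72°  ·
  (2,3): δ = 127.23°  ·
  (2,4): δ = 46.88°  ·
  (2,5): δ = 20.43°  ✓
  (3,4): δ = 99.65°  ·
  (3,5): δ = 32.34°  ✓
  (4,5): δ = 112.69°  ·
antipodal pairs: 4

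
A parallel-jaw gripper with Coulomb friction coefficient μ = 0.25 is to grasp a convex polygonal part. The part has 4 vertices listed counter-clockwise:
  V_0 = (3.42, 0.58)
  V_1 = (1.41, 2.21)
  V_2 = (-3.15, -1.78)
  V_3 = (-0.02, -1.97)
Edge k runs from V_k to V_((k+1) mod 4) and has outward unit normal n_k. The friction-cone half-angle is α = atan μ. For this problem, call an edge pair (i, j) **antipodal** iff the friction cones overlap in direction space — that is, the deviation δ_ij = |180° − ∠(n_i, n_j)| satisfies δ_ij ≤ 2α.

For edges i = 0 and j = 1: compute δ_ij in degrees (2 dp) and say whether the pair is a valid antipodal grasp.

δ = 99.77°, invalid

α = atan 0.25 = 14.04°;  2α = 28.07°
edge 0: e_0 = (-2.01, +1.63);  n_0 = (+0.6299, +0.7767)
edge 1: e_1 = (-4.56, -3.99);  n_1 = (-0.6585, +0.7526)
∠(n_0, n_1) = 80.23°
δ = |180° − 80.23°| = 99.77°
99.77° > 2α = 28.07°  →  invalid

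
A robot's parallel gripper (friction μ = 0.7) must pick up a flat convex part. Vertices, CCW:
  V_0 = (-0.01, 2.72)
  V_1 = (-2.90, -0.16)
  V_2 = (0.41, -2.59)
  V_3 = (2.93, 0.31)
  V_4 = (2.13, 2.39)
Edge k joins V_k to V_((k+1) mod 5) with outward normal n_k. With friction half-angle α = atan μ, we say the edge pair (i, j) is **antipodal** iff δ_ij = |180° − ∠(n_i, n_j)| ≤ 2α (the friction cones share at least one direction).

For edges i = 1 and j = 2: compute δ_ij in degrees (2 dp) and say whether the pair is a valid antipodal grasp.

δ = 94.71°, invalid

α = atan 0.7 = 34.99°;  2α = 69.98°
edge 1: e_1 = (+3.31, -2.43);  n_1 = (-0.5918, -0.8061)
edge 2: e_2 = (+2.52, +2.90);  n_2 = (+0.7548, -0.6559)
∠(n_1, n_2) = 85.29°
δ = |180° − 85.29°| = 94.71°
94.71° > 2α = 69.98°  →  invalid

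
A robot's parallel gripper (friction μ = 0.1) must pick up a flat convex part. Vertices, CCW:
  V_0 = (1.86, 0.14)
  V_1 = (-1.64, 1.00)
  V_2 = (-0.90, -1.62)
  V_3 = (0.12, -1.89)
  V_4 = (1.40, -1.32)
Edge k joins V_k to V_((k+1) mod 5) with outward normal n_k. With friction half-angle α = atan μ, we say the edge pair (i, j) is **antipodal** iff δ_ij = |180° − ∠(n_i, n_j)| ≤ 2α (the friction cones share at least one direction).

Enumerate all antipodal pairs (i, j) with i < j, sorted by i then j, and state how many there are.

α = atan 0.1 = 5.71°;  2α = 11.42°
n_0 = (+0.2386, +0.9711)
n_1 = (-0.9624, -0.2718)
n_2 = (-0.2559, -0.9667)
n_3 = (+0.4068, -0.9135)
n_4 = (+0.9538, -0.3005)
  (0,1): δ = 60.42°  ·
  (0,2): δ = 1.02°  ✓
  (0,3): δ = 37.81°  ·
  (0,4): δ = 86.32°  ·
  (1,2): δ = 120.60°  ·
  (1,3): δ = 81.77°  ·
  (1,4): δ = 33.26°  ·
  (2,3): δ = 141.17°  ·
  (2,4): δ = 92.66°  ·
  (3,4): δ = 131.49°  ·
antipodal pairs: 1

count = 1; pairs: (0,2)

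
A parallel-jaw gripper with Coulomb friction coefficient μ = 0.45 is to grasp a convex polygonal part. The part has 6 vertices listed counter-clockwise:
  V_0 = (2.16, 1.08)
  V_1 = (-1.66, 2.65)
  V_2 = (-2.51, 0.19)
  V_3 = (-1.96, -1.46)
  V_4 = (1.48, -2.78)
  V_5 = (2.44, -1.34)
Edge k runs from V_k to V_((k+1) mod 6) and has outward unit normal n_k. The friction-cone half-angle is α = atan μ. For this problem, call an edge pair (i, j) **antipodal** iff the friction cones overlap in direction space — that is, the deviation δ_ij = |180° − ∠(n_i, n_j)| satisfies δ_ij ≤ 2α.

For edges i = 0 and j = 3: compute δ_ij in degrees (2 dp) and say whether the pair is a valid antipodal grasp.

α = atan 0.45 = 24.23°;  2α = 48.46°
edge 0: e_0 = (-3.82, +1.57);  n_0 = (+0.3801, +0.9249)
edge 3: e_3 = (+3.44, -1.32);  n_3 = (-0.3583, -0.9336)
∠(n_0, n_3) = 178.65°
δ = |180° − 178.65°| = 1.35°
1.35° ≤ 2α = 48.46°  →  valid

δ = 1.35°, valid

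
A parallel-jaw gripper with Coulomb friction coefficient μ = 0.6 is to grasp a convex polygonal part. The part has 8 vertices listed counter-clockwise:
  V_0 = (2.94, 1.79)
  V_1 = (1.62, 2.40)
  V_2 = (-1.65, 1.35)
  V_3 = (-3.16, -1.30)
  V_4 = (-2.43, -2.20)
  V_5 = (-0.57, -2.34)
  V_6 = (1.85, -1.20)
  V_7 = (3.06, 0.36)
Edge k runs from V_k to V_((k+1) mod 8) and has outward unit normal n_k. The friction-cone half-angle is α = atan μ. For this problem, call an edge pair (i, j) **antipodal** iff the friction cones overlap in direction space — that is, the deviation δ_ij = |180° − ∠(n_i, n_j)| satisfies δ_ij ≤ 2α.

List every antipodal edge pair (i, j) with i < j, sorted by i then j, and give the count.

count = 10; pairs: (0,3), (0,4), (0,5), (1,4), (1,5), (1,6), (2,5), (2,6), (2,7), (3,7)

α = atan 0.6 = 30.96°;  2α = 61.93°
n_0 = (+0.4195, +0.9078)
n_1 = (-0.3057, +0.9521)
n_2 = (-0.8688, +0.4951)
n_3 = (-0.7766, -0.6299)
n_4 = (-0.0751, -0.9972)
n_5 = (+0.4262, -0.9046)
n_6 = (+0.7902, -0.6129)
n_7 = (+0.9965, +0.0836)
  (0,1): δ = 137.40°  ·
  (0,2): δ = 94.87°  ·
  (0,3): δ = 26.15°  ✓
  (0,4): δ = 20.50°  ✓
  (0,5): δ = 50.03°  ✓
  (0,6): δ = 77.00°  ·
  (0,7): δ = 119.60°  ·
  (1,2): δ = 137.48°  ·
  (1,3): δ = 68.76°  ·
  (1,4): δ = 22.11°  ✓
  (1,5): δ = 7.42°  ✓
  (1,6): δ = 34.40°  ✓
  (1,7): δ = 76.99°  ·
  (2,3): δ = 111.28°  ·
  (2,4): δ = 64.63°  ·
  (2,5): δ = 35.10°  ✓
  (2,6): δ = 8.12°  ✓
  (2,7): δ = 34.47°  ✓
  (3,4): δ = 133.35°  ·
  (3,5): δ = 103.82°  ·
  (3,6): δ = 76.84°  ·
  (3,7): δ = 34.25°  ✓
  (4,5): δ = 150.47°  ·
  (4,6): δ = 123.49°  ·
  (4,7): δ = 80.90°  ·
  (5,6): δ = 153.02°  ·
  (5,7): δ = 110.43°  ·
  (6,7): δ = 137.40°  ·
antipodal pairs: 10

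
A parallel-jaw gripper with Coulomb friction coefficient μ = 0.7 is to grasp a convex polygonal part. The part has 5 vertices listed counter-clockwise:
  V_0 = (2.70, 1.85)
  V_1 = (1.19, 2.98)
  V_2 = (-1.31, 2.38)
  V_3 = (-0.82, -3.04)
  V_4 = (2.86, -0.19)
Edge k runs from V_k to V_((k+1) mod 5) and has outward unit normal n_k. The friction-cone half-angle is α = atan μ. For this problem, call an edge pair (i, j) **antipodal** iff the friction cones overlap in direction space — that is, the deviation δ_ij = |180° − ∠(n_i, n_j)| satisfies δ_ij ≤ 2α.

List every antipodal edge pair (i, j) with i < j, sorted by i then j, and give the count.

α = atan 0.7 = 34.99°;  2α = 69.98°
n_0 = (+0.5992, +0.8006)
n_1 = (-0.2334, +0.9724)
n_2 = (-0.9959, -0.0900)
n_3 = (+0.6123, -0.7906)
n_4 = (+0.9969, +0.0782)
  (0,1): δ = 129.70°  ·
  (0,2): δ = 48.03°  ✓
  (0,3): δ = 74.57°  ·
  (0,4): δ = 131.29°  ·
  (1,2): δ = 98.33°  ·
  (1,3): δ = 24.26°  ✓
  (1,4): δ = 80.99°  ·
  (2,3): δ = 57.41°  ✓
  (2,4): δ = 0.68°  ✓
  (3,4): δ = 123.27°  ·
antipodal pairs: 4

count = 4; pairs: (0,2), (1,3), (2,3), (2,4)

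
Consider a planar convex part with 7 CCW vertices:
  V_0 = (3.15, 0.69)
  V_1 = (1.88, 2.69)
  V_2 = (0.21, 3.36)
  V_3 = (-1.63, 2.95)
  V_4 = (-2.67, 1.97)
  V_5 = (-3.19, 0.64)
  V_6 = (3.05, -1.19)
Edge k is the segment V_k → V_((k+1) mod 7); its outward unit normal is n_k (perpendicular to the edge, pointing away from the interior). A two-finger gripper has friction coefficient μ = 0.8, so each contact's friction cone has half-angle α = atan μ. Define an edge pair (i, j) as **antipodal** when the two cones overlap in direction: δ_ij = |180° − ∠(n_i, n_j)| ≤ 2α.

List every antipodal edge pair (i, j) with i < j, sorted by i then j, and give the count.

α = atan 0.8 = 38.66°;  2α = 77.32°
n_0 = (+0.8442, +0.5361)
n_1 = (+0.3723, +0.9281)
n_2 = (-0.2175, +0.9761)
n_3 = (-0.6858, +0.7278)
n_4 = (-0.9313, +0.3641)
n_5 = (-0.2814, -0.9596)
n_6 = (+0.9986, -0.0531)
  (0,1): δ = 144.28°  ·
  (0,2): δ = 109.85°  ·
  (0,3): δ = 79.12°  ·
  (0,4): δ = 53.77°  ✓
  (0,5): δ = 41.24°  ✓
  (0,6): δ = 144.54°  ·
  (1,2): δ = 145.58°  ·
  (1,3): δ = 114.84°  ·
  (1,4): δ = 89.49°  ·
  (1,5): δ = 5.52°  ✓
  (1,6): δ = 108.82°  ·
  (2,3): δ = 149.26°  ·
  (2,4): δ = 123.92°  ·
  (2,5): δ = 28.91°  ✓
  (2,6): δ = 74.39°  ✓
  (3,4): δ = 154.65°  ·
  (3,5): δ = 59.64°  ✓
  (3,6): δ = 43.66°  ✓
  (4,5): δ = 84.99°  ·
  (4,6): δ = 18.31°  ✓
  (5,6): δ = 76.70°  ✓
antipodal pairs: 9

count = 9; pairs: (0,4), (0,5), (1,5), (2,5), (2,6), (3,5), (3,6), (4,6), (5,6)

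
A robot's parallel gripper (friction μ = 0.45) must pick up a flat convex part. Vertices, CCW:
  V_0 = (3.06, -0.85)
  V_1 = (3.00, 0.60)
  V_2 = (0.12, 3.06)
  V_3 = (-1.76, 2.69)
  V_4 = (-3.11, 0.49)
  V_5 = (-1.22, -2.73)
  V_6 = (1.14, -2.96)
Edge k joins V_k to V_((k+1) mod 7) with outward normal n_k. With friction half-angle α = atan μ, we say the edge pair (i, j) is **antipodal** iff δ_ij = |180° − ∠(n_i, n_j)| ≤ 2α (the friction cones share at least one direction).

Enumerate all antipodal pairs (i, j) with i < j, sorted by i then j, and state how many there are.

α = atan 0.45 = 24.23°;  2α = 48.46°
n_0 = (+0.9991, +0.0413)
n_1 = (+0.6495, +0.7604)
n_2 = (-0.1931, +0.9812)
n_3 = (-0.8523, +0.5230)
n_4 = (-0.8624, -0.5062)
n_5 = (-0.0970, -0.9953)
n_6 = (+0.7396, -0.6730)
  (0,1): δ = 132.87°  ·
  (0,2): δ = 81.24°  ·
  (0,3): δ = 33.90°  ✓
  (0,4): δ = 28.04°  ✓
  (0,5): δ = 82.06°  ·
  (0,6): δ = 135.33°  ·
  (1,2): δ = 128.36°  ·
  (1,3): δ = 81.03°  ·
  (1,4): δ = 19.09°  ✓
  (1,5): δ = 34.94°  ✓
  (1,6): δ = 88.20°  ·
  (2,3): δ = 132.67°  ·
  (2,4): δ = 70.72°  ·
  (2,5): δ = 16.70°  ✓
  (2,6): δ = 36.57°  ✓
  (3,4): δ = 118.05°  ·
  (3,5): δ = 64.03°  ·
  (3,6): δ = 10.77°  ✓
  (4,5): δ = 125.98°  ·
  (4,6): δ = 72.71°  ·
  (5,6): δ = 126.73°  ·
antipodal pairs: 7

count = 7; pairs: (0,3), (0,4), (1,4), (1,5), (2,5), (2,6), (3,6)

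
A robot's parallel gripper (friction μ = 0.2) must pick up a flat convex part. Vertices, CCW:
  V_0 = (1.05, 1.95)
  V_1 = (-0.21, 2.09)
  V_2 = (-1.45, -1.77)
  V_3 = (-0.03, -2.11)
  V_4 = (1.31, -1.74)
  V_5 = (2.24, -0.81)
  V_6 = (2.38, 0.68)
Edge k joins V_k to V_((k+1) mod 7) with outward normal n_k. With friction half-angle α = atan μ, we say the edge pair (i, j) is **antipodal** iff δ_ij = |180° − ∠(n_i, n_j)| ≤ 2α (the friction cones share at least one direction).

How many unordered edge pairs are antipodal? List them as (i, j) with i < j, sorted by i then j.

count = 3; pairs: (0,2), (0,3), (1,5)

α = atan 0.2 = 11.31°;  2α = 22.62°
n_0 = (+0.1104, +0.9939)
n_1 = (-0.9521, +0.3058)
n_2 = (-0.2329, -0.9725)
n_3 = (+0.2662, -0.9639)
n_4 = (+0.7071, -0.7071)
n_5 = (+0.9956, -0.0935)
n_6 = (+0.6906, +0.7232)
  (0,1): δ = 101.47°  ·
  (0,2): δ = 7.13°  ✓
  (0,3): δ = 21.78°  ✓
  (0,4): δ = 51.34°  ·
  (0,5): δ = 90.97°  ·
  (0,6): δ = 142.66°  ·
  (1,2): δ = 85.66°  ·
  (1,3): δ = 56.75°  ·
  (1,4): δ = 27.19°  ·
  (1,5): δ = 12.44°  ✓
  (1,6): δ = 64.13°  ·
  (2,3): δ = 151.10°  ·
  (2,4): δ = 121.53°  ·
  (2,5): δ = 81.90°  ·
  (2,6): δ = 30.21°  ·
  (3,4): δ = 150.44°  ·
  (3,5): δ = 110.80°  ·
  (3,6): δ = 59.11°  ·
  (4,5): δ = 140.37°  ·
  (4,6): δ = 88.68°  ·
  (5,6): δ = 128.31°  ·
antipodal pairs: 3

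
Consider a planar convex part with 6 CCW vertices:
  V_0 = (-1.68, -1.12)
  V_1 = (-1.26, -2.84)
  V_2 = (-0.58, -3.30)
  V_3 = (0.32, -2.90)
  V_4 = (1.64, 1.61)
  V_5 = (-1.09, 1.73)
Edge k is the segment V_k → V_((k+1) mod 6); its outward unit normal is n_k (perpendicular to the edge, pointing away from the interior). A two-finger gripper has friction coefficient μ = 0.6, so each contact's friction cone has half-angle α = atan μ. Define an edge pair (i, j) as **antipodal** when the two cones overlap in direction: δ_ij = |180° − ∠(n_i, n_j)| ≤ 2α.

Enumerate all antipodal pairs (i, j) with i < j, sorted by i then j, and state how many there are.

α = atan 0.6 = 30.96°;  2α = 61.93°
n_0 = (-0.9715, -0.2372)
n_1 = (-0.5603, -0.8283)
n_2 = (+0.4061, -0.9138)
n_3 = (+0.9597, -0.2809)
n_4 = (+0.0439, +0.9990)
n_5 = (-0.9792, +0.2027)
  (0,1): δ = 137.80°  ·
  (0,2): δ = 79.76°  ·
  (0,3): δ = 30.04°  ✓
  (0,4): δ = 73.76°  ·
  (0,5): δ = 154.58°  ·
  (1,2): δ = 121.96°  ·
  (1,3): δ = 72.24°  ·
  (1,4): δ = 31.56°  ✓
  (1,5): δ = 112.38°  ·
  (2,3): δ = 130.28°  ·
  (2,4): δ = 26.48°  ✓
  (2,5): δ = 54.34°  ✓
  (3,4): δ = 76.20°  ·
  (3,5): δ = 4.62°  ✓
  (4,5): δ = 99.18°  ·
antipodal pairs: 5

count = 5; pairs: (0,3), (1,4), (2,4), (2,5), (3,5)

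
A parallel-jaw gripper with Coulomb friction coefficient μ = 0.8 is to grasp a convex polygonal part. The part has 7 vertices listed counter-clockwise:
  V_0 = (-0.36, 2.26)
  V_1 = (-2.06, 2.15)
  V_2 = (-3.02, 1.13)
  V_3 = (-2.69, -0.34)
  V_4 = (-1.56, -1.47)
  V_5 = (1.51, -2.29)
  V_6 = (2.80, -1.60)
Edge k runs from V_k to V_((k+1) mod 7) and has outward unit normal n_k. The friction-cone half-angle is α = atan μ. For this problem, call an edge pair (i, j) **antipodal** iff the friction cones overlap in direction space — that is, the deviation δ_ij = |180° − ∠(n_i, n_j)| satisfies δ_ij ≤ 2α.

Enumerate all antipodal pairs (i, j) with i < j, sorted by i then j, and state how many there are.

α = atan 0.8 = 38.66°;  2α = 77.32°
n_0 = (-0.0646, +0.9979)
n_1 = (-0.7282, +0.6854)
n_2 = (-0.9757, -0.2190)
n_3 = (-0.7071, -0.7071)
n_4 = (-0.2581, -0.9661)
n_5 = (+0.4717, -0.8818)
n_6 = (+0.7738, +0.6335)
  (0,1): δ = 136.97°  ·
  (0,2): δ = 81.05°  ·
  (0,3): δ = 48.70°  ✓
  (0,4): δ = 18.66°  ✓
  (0,5): δ = 24.44°  ✓
  (0,6): δ = 125.60°  ·
  (1,2): δ = 124.08°  ·
  (1,3): δ = 91.74°  ·
  (1,4): δ = 61.69°  ✓
  (1,5): δ = 18.59°  ✓
  (1,6): δ = 82.57°  ·
  (2,3): δ = 147.65°  ·
  (2,4): δ = 117.61°  ·
  (2,5): δ = 74.51°  ✓
  (2,6): δ = 26.65°  ✓
  (3,4): δ = 149.95°  ·
  (3,5): δ = 106.86°  ·
  (3,6): δ = 5.69°  ✓
  (4,5): δ = 136.90°  ·
  (4,6): δ = 35.74°  ✓
  (5,6): δ = 78.84°  ·
antipodal pairs: 9

count = 9; pairs: (0,3), (0,4), (0,5), (1,4), (1,5), (2,5), (2,6), (3,6), (4,6)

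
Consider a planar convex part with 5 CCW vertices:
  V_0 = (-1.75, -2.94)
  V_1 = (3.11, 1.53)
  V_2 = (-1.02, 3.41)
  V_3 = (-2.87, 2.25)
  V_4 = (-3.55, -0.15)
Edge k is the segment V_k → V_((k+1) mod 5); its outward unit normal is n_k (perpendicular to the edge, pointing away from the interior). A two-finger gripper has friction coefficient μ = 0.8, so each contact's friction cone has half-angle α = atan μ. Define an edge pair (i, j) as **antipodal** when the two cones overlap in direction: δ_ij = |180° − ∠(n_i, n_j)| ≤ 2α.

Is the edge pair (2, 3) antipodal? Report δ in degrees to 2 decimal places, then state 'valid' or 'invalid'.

δ = 137.91°, invalid

α = atan 0.8 = 38.66°;  2α = 77.32°
edge 2: e_2 = (-1.85, -1.16);  n_2 = (-0.5312, +0.8472)
edge 3: e_3 = (-0.68, -2.40);  n_3 = (-0.9621, +0.2726)
∠(n_2, n_3) = 42.09°
δ = |180° − 42.09°| = 137.91°
137.91° > 2α = 77.32°  →  invalid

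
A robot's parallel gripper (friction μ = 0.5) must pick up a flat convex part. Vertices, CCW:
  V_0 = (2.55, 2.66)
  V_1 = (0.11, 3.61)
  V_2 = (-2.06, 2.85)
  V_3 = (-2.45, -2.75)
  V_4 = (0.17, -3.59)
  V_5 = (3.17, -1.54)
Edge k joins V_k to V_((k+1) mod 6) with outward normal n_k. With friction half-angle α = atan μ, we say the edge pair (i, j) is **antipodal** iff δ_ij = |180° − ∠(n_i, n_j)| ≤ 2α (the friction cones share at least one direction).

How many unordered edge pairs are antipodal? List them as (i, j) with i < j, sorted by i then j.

α = atan 0.5 = 26.57°;  2α = 53.13°
n_0 = (+0.3628, +0.9319)
n_1 = (-0.3305, +0.9438)
n_2 = (-0.9976, +0.0695)
n_3 = (-0.3053, -0.9523)
n_4 = (+0.5642, -0.8256)
n_5 = (+0.9893, +0.1460)
  (0,1): δ = 139.43°  ·
  (0,2): δ = 72.71°  ·
  (0,3): δ = 3.50°  ✓
  (0,4): δ = 55.62°  ·
  (0,5): δ = 119.67°  ·
  (1,2): δ = 113.29°  ·
  (1,3): δ = 37.08°  ✓
  (1,4): δ = 15.04°  ✓
  (1,5): δ = 79.10°  ·
  (2,3): δ = 103.79°  ·
  (2,4): δ = 51.67°  ✓
  (2,5): δ = 12.38°  ✓
  (3,4): δ = 127.88°  ·
  (3,5): δ = 63.83°  ·
  (4,5): δ = 115.95°  ·
antipodal pairs: 5

count = 5; pairs: (0,3), (1,3), (1,4), (2,4), (2,5)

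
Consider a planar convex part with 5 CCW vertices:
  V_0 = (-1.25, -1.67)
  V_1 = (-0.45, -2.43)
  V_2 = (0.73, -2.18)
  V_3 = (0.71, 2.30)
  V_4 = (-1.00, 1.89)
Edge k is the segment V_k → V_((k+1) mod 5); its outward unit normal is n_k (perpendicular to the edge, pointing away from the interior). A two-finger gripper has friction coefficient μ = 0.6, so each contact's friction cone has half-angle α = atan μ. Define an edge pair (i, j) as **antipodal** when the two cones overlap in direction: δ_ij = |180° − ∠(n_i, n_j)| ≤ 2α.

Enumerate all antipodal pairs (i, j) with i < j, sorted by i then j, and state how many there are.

α = atan 0.6 = 30.96°;  2α = 61.93°
n_0 = (-0.6887, -0.7250)
n_1 = (+0.2073, -0.9783)
n_2 = (+1.0000, +0.0045)
n_3 = (-0.2332, +0.9724)
n_4 = (-0.9975, +0.0701)
  (0,1): δ = 124.51°  ·
  (0,2): δ = 46.21°  ✓
  (0,3): δ = 57.01°  ✓
  (0,4): δ = 129.51°  ·
  (1,2): δ = 101.71°  ·
  (1,3): δ = 1.52°  ✓
  (1,4): δ = 74.02°  ·
  (2,3): δ = 76.77°  ·
  (2,4): δ = 4.27°  ✓
  (3,4): δ = 107.50°  ·
antipodal pairs: 4

count = 4; pairs: (0,2), (0,3), (1,3), (2,4)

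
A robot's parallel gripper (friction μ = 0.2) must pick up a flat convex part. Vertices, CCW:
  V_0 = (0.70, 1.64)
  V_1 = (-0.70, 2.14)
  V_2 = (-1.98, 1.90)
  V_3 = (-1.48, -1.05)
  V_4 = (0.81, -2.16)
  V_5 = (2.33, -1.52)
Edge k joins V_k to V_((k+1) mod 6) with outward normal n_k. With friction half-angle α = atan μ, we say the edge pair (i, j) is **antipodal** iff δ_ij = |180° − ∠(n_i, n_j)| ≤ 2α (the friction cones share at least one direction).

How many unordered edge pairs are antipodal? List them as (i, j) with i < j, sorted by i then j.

α = atan 0.2 = 11.31°;  2α = 22.62°
n_0 = (+0.3363, +0.9417)
n_1 = (-0.1843, +0.9829)
n_2 = (-0.9859, -0.1671)
n_3 = (-0.4362, -0.8999)
n_4 = (+0.3881, -0.9216)
n_5 = (+0.8887, +0.4584)
  (0,1): δ = 149.73°  ·
  (0,2): δ = 60.73°  ·
  (0,3): δ = 6.21°  ✓
  (0,4): δ = 42.49°  ·
  (0,5): δ = 136.94°  ·
  (1,2): δ = 91.00°  ·
  (1,3): δ = 36.48°  ·
  (1,4): δ = 12.21°  ✓
  (1,5): δ = 106.67°  ·
  (2,3): δ = 125.48°  ·
  (2,4): δ = 76.79°  ·
  (2,5): δ = 17.67°  ✓
  (3,4): δ = 131.31°  ·
  (3,5): δ = 36.85°  ·
  (4,5): δ = 85.55°  ·
antipodal pairs: 3

count = 3; pairs: (0,3), (1,4), (2,5)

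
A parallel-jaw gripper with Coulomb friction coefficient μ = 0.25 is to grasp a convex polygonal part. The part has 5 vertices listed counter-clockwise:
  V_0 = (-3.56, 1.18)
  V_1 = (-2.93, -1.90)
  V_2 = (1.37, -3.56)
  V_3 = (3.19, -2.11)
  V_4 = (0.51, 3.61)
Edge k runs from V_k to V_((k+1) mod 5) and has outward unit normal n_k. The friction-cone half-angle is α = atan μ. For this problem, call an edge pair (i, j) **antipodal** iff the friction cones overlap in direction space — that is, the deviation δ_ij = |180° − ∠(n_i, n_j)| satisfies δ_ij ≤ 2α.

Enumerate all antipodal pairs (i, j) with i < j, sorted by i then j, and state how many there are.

count = 2; pairs: (0,3), (2,4)

α = atan 0.25 = 14.04°;  2α = 28.07°
n_0 = (-0.9797, -0.2004)
n_1 = (-0.3601, -0.9329)
n_2 = (+0.6231, -0.7821)
n_3 = (+0.9055, +0.4243)
n_4 = (-0.5126, +0.8586)
  (0,1): δ = 122.67°  ·
  (0,2): δ = 63.02°  ·
  (0,3): δ = 13.54°  ✓
  (0,4): δ = 109.28°  ·
  (1,2): δ = 120.35°  ·
  (1,3): δ = 43.79°  ·
  (1,4): δ = 51.95°  ·
  (2,3): δ = 103.44°  ·
  (2,4): δ = 7.71°  ✓
  (3,4): δ = 84.27°  ·
antipodal pairs: 2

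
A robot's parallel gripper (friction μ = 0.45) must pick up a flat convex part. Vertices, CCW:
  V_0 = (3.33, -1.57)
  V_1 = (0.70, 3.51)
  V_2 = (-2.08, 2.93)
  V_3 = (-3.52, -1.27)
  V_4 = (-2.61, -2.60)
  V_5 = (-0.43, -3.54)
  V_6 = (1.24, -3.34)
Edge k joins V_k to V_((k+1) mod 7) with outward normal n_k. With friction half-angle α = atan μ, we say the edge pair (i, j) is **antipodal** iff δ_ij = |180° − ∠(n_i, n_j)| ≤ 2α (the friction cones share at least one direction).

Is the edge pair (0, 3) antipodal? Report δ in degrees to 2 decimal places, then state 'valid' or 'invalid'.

α = atan 0.45 = 24.23°;  2α = 48.46°
edge 0: e_0 = (-2.63, +5.08);  n_0 = (+0.8880, +0.4598)
edge 3: e_3 = (+0.91, -1.33);  n_3 = (-0.8253, -0.5647)
∠(n_0, n_3) = 172.99°
δ = |180° − 172.99°| = 7.01°
7.01° ≤ 2α = 48.46°  →  valid

δ = 7.01°, valid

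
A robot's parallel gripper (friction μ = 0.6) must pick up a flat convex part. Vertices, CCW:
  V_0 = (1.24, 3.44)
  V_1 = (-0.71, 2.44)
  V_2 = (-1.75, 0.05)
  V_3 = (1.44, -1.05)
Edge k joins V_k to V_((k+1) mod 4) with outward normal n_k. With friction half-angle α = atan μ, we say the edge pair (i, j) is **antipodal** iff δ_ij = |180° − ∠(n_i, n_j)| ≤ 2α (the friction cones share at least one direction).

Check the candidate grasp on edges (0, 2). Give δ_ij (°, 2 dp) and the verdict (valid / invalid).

α = atan 0.6 = 30.96°;  2α = 61.93°
edge 0: e_0 = (-1.95, -1.00);  n_0 = (-0.4563, +0.8898)
edge 2: e_2 = (+3.19, -1.10);  n_2 = (-0.3260, -0.9454)
∠(n_0, n_2) = 133.82°
δ = |180° − 133.82°| = 46.18°
46.18° ≤ 2α = 61.93°  →  valid

δ = 46.18°, valid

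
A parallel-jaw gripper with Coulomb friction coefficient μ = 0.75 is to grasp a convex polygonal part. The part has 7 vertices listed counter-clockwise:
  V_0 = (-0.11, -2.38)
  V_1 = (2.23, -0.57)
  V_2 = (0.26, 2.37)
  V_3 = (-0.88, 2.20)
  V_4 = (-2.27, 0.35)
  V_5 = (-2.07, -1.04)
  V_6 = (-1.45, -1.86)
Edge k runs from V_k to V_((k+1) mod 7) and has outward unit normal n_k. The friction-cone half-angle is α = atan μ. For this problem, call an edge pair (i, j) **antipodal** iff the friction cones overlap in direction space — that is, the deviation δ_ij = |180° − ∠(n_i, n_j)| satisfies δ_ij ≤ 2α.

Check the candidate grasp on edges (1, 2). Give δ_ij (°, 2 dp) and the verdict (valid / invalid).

δ = 115.34°, invalid

α = atan 0.75 = 36.87°;  2α = 73.74°
edge 1: e_1 = (-1.97, +2.94);  n_1 = (+0.8307, +0.5567)
edge 2: e_2 = (-1.14, -0.17);  n_2 = (-0.1475, +0.9891)
∠(n_1, n_2) = 64.66°
δ = |180° − 64.66°| = 115.34°
115.34° > 2α = 73.74°  →  invalid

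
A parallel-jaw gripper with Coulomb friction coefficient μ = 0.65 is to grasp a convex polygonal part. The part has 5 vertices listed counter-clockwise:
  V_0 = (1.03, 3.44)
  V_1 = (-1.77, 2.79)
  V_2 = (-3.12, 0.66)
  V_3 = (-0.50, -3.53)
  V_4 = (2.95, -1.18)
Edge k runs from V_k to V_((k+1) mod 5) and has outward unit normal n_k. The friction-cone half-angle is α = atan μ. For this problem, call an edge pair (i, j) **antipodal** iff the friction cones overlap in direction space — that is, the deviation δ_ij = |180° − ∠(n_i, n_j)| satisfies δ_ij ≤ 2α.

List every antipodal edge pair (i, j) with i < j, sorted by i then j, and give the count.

count = 4; pairs: (0,3), (1,3), (1,4), (2,4)

α = atan 0.65 = 33.02°;  2α = 66.05°
n_0 = (-0.2261, +0.9741)
n_1 = (-0.8446, +0.5353)
n_2 = (-0.8479, -0.5302)
n_3 = (+0.5630, -0.8265)
n_4 = (+0.9234, +0.3838)
  (0,1): δ = 135.44°  ·
  (0,2): δ = 71.05°  ·
  (0,3): δ = 21.19°  ✓
  (0,4): δ = 99.50°  ·
  (1,2): δ = 115.62°  ·
  (1,3): δ = 23.37°  ✓
  (1,4): δ = 54.93°  ✓
  (2,3): δ = 87.76°  ·
  (2,4): δ = 9.45°  ✓
  (3,4): δ = 101.69°  ·
antipodal pairs: 4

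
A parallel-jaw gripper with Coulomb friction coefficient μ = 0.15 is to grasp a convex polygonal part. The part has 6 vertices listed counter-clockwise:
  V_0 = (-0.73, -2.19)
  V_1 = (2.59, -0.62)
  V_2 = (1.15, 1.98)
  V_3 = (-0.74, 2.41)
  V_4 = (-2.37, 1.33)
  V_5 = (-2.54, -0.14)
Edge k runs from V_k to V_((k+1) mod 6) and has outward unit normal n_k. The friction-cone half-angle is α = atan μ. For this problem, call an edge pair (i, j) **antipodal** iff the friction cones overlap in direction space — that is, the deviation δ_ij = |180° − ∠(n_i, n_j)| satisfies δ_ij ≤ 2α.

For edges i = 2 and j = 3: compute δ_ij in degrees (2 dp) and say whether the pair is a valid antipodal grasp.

α = atan 0.15 = 8.53°;  2α = 17.06°
edge 2: e_2 = (-1.89, +0.43);  n_2 = (+0.2218, +0.9751)
edge 3: e_3 = (-1.63, -1.08);  n_3 = (-0.5523, +0.8336)
∠(n_2, n_3) = 46.34°
δ = |180° − 46.34°| = 133.66°
133.66° > 2α = 17.06°  →  invalid

δ = 133.66°, invalid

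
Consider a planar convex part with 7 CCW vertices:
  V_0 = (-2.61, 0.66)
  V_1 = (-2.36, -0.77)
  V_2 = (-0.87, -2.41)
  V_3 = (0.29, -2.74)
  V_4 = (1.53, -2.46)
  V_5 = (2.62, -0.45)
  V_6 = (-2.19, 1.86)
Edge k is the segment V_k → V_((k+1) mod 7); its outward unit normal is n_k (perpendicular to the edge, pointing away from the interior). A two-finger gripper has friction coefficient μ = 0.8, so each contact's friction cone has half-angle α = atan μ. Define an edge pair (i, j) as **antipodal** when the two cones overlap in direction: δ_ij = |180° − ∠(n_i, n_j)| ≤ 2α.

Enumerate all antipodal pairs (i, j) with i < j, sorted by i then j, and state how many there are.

count = 8; pairs: (0,4), (0,5), (1,4), (1,5), (2,5), (3,5), (3,6), (4,6)

α = atan 0.8 = 38.66°;  2α = 77.32°
n_0 = (-0.9851, -0.1722)
n_1 = (-0.7401, -0.6724)
n_2 = (-0.2736, -0.9618)
n_3 = (+0.2203, -0.9754)
n_4 = (+0.8791, -0.4767)
n_5 = (+0.4329, +0.9014)
n_6 = (-0.9439, +0.3304)
  (0,1): δ = 147.66°  ·
  (0,2): δ = 115.80°  ·
  (0,3): δ = 87.19°  ·
  (0,4): δ = 38.39°  ✓
  (0,5): δ = 54.43°  ✓
  (0,6): δ = 150.79°  ·
  (1,2): δ = 148.14°  ·
  (1,3): δ = 119.53°  ·
  (1,4): δ = 70.73°  ✓
  (1,5): δ = 22.09°  ✓
  (1,6): δ = 118.45°  ·
  (2,3): δ = 151.40°  ·
  (2,4): δ = 102.59°  ·
  (2,5): δ = 9.77°  ✓
  (2,6): δ = 86.59°  ·
  (3,4): δ = 131.19°  ·
  (3,5): δ = 38.38°  ✓
  (3,6): δ = 57.99°  ✓
  (4,5): δ = 87.18°  ·
  (4,6): δ = 9.18°  ✓
  (5,6): δ = 83.64°  ·
antipodal pairs: 8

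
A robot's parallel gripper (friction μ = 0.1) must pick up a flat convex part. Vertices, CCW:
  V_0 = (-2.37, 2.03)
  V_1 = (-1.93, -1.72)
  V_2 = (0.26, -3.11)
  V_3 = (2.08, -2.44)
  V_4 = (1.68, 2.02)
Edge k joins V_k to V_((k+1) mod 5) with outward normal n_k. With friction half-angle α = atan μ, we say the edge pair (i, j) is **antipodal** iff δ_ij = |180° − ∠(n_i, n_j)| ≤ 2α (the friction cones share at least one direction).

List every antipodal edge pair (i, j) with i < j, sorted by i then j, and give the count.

α = atan 0.1 = 5.71°;  2α = 11.42°
n_0 = (-0.9932, -0.1165)
n_1 = (-0.5359, -0.8443)
n_2 = (+0.3455, -0.9384)
n_3 = (+0.9960, +0.0893)
n_4 = (+0.0025, +1.0000)
  (0,1): δ = 129.10°  ·
  (0,2): δ = 76.48°  ·
  (0,3): δ = 1.57°  ✓
  (0,4): δ = 83.17°  ·
  (1,2): δ = 127.39°  ·
  (1,3): δ = 52.47°  ·
  (1,4): δ = 32.26°  ·
  (2,3): δ = 105.09°  ·
  (2,4): δ = 20.35°  ·
  (3,4): δ = 95.27°  ·
antipodal pairs: 1

count = 1; pairs: (0,3)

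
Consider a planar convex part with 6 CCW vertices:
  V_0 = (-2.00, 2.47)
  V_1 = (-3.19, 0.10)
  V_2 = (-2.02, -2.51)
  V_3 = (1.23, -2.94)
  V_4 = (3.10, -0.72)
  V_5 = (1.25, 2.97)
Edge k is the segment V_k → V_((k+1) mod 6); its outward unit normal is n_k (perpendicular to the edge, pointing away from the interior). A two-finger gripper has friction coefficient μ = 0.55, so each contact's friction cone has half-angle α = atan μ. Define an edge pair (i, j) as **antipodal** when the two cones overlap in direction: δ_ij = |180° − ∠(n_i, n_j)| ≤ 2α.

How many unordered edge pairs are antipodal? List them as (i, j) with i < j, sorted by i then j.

count = 6; pairs: (0,3), (0,4), (1,4), (2,4), (2,5), (3,5)

α = atan 0.55 = 28.81°;  2α = 57.62°
n_0 = (-0.8937, +0.4487)
n_1 = (-0.9125, -0.4091)
n_2 = (-0.1312, -0.9914)
n_3 = (+0.7648, -0.6442)
n_4 = (+0.8939, +0.4482)
n_5 = (-0.1521, +0.9884)
  (0,1): δ = 129.19°  ·
  (0,2): δ = 70.88°  ·
  (0,3): δ = 13.45°  ✓
  (0,4): δ = 53.29°  ✓
  (0,5): δ = 125.41°  ·
  (1,2): δ = 121.68°  ·
  (1,3): δ = 64.25°  ·
  (1,4): δ = 2.48°  ✓
  (1,5): δ = 74.60°  ·
  (2,3): δ = 122.57°  ·
  (2,4): δ = 55.84°  ✓
  (2,5): δ = 16.28°  ✓
  (3,4): δ = 113.26°  ·
  (3,5): δ = 41.14°  ✓
  (4,5): δ = 107.88°  ·
antipodal pairs: 6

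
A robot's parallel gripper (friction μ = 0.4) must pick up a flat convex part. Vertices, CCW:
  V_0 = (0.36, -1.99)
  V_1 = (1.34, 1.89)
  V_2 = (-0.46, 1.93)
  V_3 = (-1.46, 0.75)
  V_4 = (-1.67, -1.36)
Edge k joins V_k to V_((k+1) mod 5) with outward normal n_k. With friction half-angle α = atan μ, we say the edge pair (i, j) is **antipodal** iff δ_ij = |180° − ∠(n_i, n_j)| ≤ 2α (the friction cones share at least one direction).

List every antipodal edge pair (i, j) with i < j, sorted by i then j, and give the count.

count = 3; pairs: (0,2), (0,3), (1,4)

α = atan 0.4 = 21.80°;  2α = 43.60°
n_0 = (+0.9696, -0.2449)
n_1 = (+0.0222, +0.9998)
n_2 = (-0.7629, +0.6465)
n_3 = (-0.9951, +0.0990)
n_4 = (-0.2964, -0.9551)
  (0,1): δ = 77.10°  ·
  (0,2): δ = 26.10°  ✓
  (0,3): δ = 8.49°  ✓
  (0,4): δ = 86.93°  ·
  (1,2): δ = 129.01°  ·
  (1,3): δ = 94.41°  ·
  (1,4): δ = 15.97°  ✓
  (2,3): δ = 145.40°  ·
  (2,4): δ = 66.96°  ·
  (3,4): δ = 101.56°  ·
antipodal pairs: 3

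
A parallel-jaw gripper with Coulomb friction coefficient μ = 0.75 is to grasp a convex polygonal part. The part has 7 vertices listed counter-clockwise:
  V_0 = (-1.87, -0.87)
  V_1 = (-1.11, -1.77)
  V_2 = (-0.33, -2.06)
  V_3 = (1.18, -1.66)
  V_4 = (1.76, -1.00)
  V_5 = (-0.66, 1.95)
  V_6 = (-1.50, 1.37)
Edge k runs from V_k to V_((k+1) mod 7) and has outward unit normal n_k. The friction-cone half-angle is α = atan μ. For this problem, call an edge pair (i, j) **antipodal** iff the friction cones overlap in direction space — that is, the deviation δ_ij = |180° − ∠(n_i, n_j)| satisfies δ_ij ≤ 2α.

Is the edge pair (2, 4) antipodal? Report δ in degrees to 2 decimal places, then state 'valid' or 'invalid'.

α = atan 0.75 = 36.87°;  2α = 73.74°
edge 2: e_2 = (+1.51, +0.40);  n_2 = (+0.2561, -0.9667)
edge 4: e_4 = (-2.42, +2.95);  n_4 = (+0.7731, +0.6342)
∠(n_2, n_4) = 114.53°
δ = |180° − 114.53°| = 65.47°
65.47° ≤ 2α = 73.74°  →  valid

δ = 65.47°, valid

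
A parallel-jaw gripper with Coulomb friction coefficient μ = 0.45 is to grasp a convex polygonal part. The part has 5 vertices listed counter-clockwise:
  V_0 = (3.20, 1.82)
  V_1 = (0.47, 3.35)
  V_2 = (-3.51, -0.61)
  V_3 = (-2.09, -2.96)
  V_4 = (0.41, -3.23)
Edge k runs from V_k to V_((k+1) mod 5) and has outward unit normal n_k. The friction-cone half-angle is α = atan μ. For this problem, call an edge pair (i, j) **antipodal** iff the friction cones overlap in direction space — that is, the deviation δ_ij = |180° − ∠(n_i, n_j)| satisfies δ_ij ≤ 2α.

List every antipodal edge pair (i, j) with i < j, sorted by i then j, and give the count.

α = atan 0.45 = 24.23°;  2α = 48.46°
n_0 = (+0.4889, +0.8723)
n_1 = (-0.7053, +0.7089)
n_2 = (-0.8559, -0.5172)
n_3 = (-0.1074, -0.9942)
n_4 = (+0.8753, -0.4836)
  (0,1): δ = 105.88°  ·
  (0,2): δ = 29.59°  ✓
  (0,3): δ = 23.10°  ✓
  (0,4): δ = 90.35°  ·
  (1,2): δ = 103.71°  ·
  (1,3): δ = 51.02°  ·
  (1,4): δ = 16.22°  ✓
  (2,3): δ = 127.31°  ·
  (2,4): δ = 60.06°  ·
  (3,4): δ = 112.76°  ·
antipodal pairs: 3

count = 3; pairs: (0,2), (0,3), (1,4)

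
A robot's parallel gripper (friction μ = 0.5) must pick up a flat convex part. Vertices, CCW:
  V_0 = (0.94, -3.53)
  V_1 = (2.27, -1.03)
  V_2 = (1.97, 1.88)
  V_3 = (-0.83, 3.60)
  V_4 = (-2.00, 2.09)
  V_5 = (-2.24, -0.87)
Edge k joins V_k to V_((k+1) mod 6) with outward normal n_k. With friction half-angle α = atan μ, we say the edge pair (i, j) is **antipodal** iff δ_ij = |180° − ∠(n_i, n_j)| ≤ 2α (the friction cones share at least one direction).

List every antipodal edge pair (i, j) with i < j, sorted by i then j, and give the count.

α = atan 0.5 = 26.57°;  2α = 53.13°
n_0 = (+0.8828, -0.4697)
n_1 = (+0.9947, +0.1025)
n_2 = (+0.5234, +0.8521)
n_3 = (-0.7905, +0.6125)
n_4 = (-0.9967, +0.0808)
n_5 = (-0.6416, -0.7670)
  (0,1): δ = 146.10°  ·
  (0,2): δ = 93.55°  ·
  (0,3): δ = 9.76°  ✓
  (0,4): δ = 23.38°  ✓
  (0,5): δ = 78.10°  ·
  (1,2): δ = 127.45°  ·
  (1,3): δ = 43.66°  ✓
  (1,4): δ = 10.52°  ✓
  (1,5): δ = 44.20°  ✓
  (2,3): δ = 96.21°  ·
  (2,4): δ = 63.07°  ·
  (2,5): δ = 8.35°  ✓
  (3,4): δ = 146.87°  ·
  (3,5): δ = 92.14°  ·
  (4,5): δ = 125.28°  ·
antipodal pairs: 6

count = 6; pairs: (0,3), (0,4), (1,3), (1,4), (1,5), (2,5)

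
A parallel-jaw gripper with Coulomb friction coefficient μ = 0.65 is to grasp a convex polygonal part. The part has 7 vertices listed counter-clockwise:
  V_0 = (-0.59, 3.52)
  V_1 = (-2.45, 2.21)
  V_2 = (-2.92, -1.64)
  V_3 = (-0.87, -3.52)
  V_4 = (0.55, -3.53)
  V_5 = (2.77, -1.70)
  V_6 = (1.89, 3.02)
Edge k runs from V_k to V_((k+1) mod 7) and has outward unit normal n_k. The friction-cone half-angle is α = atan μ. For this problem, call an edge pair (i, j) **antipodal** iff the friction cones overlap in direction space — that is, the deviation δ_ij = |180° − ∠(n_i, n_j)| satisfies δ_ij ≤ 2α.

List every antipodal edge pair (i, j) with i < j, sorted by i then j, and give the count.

count = 9; pairs: (0,3), (0,4), (0,5), (1,4), (1,5), (2,5), (2,6), (3,6), (4,6)

α = atan 0.65 = 33.02°;  2α = 66.05°
n_0 = (-0.5758, +0.8176)
n_1 = (-0.9926, +0.1212)
n_2 = (-0.6759, -0.7370)
n_3 = (-0.0070, -1.0000)
n_4 = (+0.6361, -0.7716)
n_5 = (+0.9831, +0.1833)
n_6 = (+0.1976, +0.9803)
  (0,1): δ = 132.12°  ·
  (0,2): δ = 77.68°  ·
  (0,3): δ = 35.56°  ✓
  (0,4): δ = 4.34°  ✓
  (0,5): δ = 65.40°  ✓
  (0,6): δ = 133.44°  ·
  (1,2): δ = 125.56°  ·
  (1,3): δ = 83.44°  ·
  (1,4): δ = 43.54°  ✓
  (1,5): δ = 17.52°  ✓
  (1,6): δ = 85.56°  ·
  (2,3): δ = 137.88°  ·
  (2,4): δ = 97.98°  ·
  (2,5): δ = 36.92°  ✓
  (2,6): δ = 31.12°  ✓
  (3,4): δ = 140.10°  ·
  (3,5): δ = 79.04°  ·
  (3,6): δ = 11.00°  ✓
  (4,5): δ = 118.94°  ·
  (4,6): δ = 50.90°  ✓
  (5,6): δ = 111.96°  ·
antipodal pairs: 9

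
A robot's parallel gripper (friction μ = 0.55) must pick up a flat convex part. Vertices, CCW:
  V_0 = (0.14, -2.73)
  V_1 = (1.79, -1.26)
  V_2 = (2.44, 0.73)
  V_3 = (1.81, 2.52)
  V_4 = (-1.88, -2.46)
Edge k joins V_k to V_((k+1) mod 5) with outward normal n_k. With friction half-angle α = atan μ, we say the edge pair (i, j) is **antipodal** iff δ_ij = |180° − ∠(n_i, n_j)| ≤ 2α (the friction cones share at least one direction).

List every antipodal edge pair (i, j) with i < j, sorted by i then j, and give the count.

α = atan 0.55 = 28.81°;  2α = 57.62°
n_0 = (+0.6652, -0.7467)
n_1 = (+0.9506, -0.3105)
n_2 = (+0.9433, +0.3320)
n_3 = (-0.8035, +0.5953)
n_4 = (-0.1325, -0.9912)
  (0,1): δ = 149.79°  ·
  (0,2): δ = 112.31°  ·
  (0,3): δ = 11.76°  ✓
  (0,4): δ = 130.69°  ·
  (1,2): δ = 142.52°  ·
  (1,3): δ = 18.45°  ✓
  (1,4): δ = 100.48°  ·
  (2,3): δ = 55.93°  ✓
  (2,4): δ = 63.00°  ·
  (3,4): δ = 61.08°  ·
antipodal pairs: 3

count = 3; pairs: (0,3), (1,3), (2,3)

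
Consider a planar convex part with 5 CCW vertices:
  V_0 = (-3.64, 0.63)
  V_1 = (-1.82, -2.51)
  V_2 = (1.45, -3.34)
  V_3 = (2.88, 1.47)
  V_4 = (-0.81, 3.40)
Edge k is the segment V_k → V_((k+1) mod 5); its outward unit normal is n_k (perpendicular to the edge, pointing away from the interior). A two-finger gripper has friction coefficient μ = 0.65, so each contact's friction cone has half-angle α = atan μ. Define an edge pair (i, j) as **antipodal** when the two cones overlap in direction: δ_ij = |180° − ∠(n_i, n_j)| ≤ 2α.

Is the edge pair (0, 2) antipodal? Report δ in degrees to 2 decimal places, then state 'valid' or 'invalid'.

α = atan 0.65 = 33.02°;  2α = 66.05°
edge 0: e_0 = (+1.82, -3.14);  n_0 = (-0.8652, -0.5015)
edge 2: e_2 = (+1.43, +4.81);  n_2 = (+0.9585, -0.2850)
∠(n_0, n_2) = 133.35°
δ = |180° − 133.35°| = 46.65°
46.65° ≤ 2α = 66.05°  →  valid

δ = 46.65°, valid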